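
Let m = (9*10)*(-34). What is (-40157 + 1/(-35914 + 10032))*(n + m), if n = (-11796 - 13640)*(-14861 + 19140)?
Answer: 56562996773615700/12941 ≈ 4.3708e+12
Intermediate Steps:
n = -108840644 (n = -25436*4279 = -108840644)
m = -3060 (m = 90*(-34) = -3060)
(-40157 + 1/(-35914 + 10032))*(n + m) = (-40157 + 1/(-35914 + 10032))*(-108840644 - 3060) = (-40157 + 1/(-25882))*(-108843704) = (-40157 - 1/25882)*(-108843704) = -1039343475/25882*(-108843704) = 56562996773615700/12941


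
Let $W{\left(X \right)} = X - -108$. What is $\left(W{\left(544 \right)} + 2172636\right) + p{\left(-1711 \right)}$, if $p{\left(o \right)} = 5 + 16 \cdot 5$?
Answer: $2173373$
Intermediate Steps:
$p{\left(o \right)} = 85$ ($p{\left(o \right)} = 5 + 80 = 85$)
$W{\left(X \right)} = 108 + X$ ($W{\left(X \right)} = X + 108 = 108 + X$)
$\left(W{\left(544 \right)} + 2172636\right) + p{\left(-1711 \right)} = \left(\left(108 + 544\right) + 2172636\right) + 85 = \left(652 + 2172636\right) + 85 = 2173288 + 85 = 2173373$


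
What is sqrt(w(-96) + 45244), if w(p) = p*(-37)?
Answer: 2*sqrt(12199) ≈ 220.90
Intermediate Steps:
w(p) = -37*p
sqrt(w(-96) + 45244) = sqrt(-37*(-96) + 45244) = sqrt(3552 + 45244) = sqrt(48796) = 2*sqrt(12199)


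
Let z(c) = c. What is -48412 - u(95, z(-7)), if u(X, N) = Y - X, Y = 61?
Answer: -48378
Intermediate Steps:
u(X, N) = 61 - X
-48412 - u(95, z(-7)) = -48412 - (61 - 1*95) = -48412 - (61 - 95) = -48412 - 1*(-34) = -48412 + 34 = -48378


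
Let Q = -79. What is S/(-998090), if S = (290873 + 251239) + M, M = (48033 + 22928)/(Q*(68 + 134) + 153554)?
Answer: -74592513713/137333191640 ≈ -0.54315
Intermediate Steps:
M = 70961/137596 (M = (48033 + 22928)/(-79*(68 + 134) + 153554) = 70961/(-79*202 + 153554) = 70961/(-15958 + 153554) = 70961/137596 ≈ 0.51572)
S = 74592513713/137596 (S = (290873 + 251239) + 70961/137596 = 542112 + 70961/137596 = 74592513713/137596 ≈ 5.4211e+5)
S/(-998090) = (74592513713/137596)/(-998090) = (74592513713/137596)*(-1/998090) = -74592513713/137333191640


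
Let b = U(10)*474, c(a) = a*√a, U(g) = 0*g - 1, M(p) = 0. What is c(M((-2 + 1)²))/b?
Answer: 0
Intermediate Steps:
U(g) = -1 (U(g) = 0 - 1 = -1)
c(a) = a^(3/2)
b = -474 (b = -1*474 = -474)
c(M((-2 + 1)²))/b = 0^(3/2)/(-474) = 0*(-1/474) = 0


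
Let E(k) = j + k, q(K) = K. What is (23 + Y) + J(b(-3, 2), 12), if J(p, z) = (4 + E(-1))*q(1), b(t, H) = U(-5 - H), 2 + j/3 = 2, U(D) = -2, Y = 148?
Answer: 174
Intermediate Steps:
j = 0 (j = -6 + 3*2 = -6 + 6 = 0)
E(k) = k (E(k) = 0 + k = k)
b(t, H) = -2
J(p, z) = 3 (J(p, z) = (4 - 1)*1 = 3*1 = 3)
(23 + Y) + J(b(-3, 2), 12) = (23 + 148) + 3 = 171 + 3 = 174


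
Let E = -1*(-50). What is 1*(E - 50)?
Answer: 0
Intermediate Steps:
E = 50
1*(E - 50) = 1*(50 - 50) = 1*0 = 0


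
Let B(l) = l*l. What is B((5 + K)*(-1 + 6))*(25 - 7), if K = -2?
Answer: 4050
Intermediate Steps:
B(l) = l²
B((5 + K)*(-1 + 6))*(25 - 7) = ((5 - 2)*(-1 + 6))²*(25 - 7) = (3*5)²*18 = 15²*18 = 225*18 = 4050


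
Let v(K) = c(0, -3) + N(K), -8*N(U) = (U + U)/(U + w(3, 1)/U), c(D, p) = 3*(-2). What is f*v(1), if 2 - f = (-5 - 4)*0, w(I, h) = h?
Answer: -49/4 ≈ -12.250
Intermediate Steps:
c(D, p) = -6
f = 2 (f = 2 - (-5 - 4)*0 = 2 - (-9)*0 = 2 - 1*0 = 2 + 0 = 2)
N(U) = -U/(4*(U + 1/U)) (N(U) = -(U + U)/(8*(U + 1/U)) = -2*U/(8*(U + 1/U)) = -U/(4*(U + 1/U)))
v(K) = -6 - K²/(4 + 4*K²)
f*v(1) = 2*((-24 - 25*1²)/(4*(1 + 1²))) = 2*((-24 - 25*1)/(4*(1 + 1))) = 2*((¼)*(-24 - 25)/2) = 2*((¼)*(½)*(-49)) = 2*(-49/8) = -49/4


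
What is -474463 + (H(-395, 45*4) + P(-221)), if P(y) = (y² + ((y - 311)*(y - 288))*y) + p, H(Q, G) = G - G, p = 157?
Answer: -60269613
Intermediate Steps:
H(Q, G) = 0
P(y) = 157 + y² + y*(-311 + y)*(-288 + y) (P(y) = (y² + ((y - 311)*(y - 288))*y) + 157 = (y² + ((-311 + y)*(-288 + y))*y) + 157 = (y² + y*(-311 + y)*(-288 + y)) + 157 = 157 + y² + y*(-311 + y)*(-288 + y))
-474463 + (H(-395, 45*4) + P(-221)) = -474463 + (0 + (157 + (-221)³ - 598*(-221)² + 89568*(-221))) = -474463 + (0 + (157 - 10793861 - 598*48841 - 19794528)) = -474463 + (0 + (157 - 10793861 - 29206918 - 19794528)) = -474463 + (0 - 59795150) = -474463 - 59795150 = -60269613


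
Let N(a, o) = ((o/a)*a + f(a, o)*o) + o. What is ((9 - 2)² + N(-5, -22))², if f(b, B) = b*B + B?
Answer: 3728761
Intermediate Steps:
f(b, B) = B + B*b (f(b, B) = B*b + B = B + B*b)
N(a, o) = 2*o + o²*(1 + a) (N(a, o) = ((o/a)*a + (o*(1 + a))*o) + o = (o + o²*(1 + a)) + o = 2*o + o²*(1 + a))
((9 - 2)² + N(-5, -22))² = ((9 - 2)² - 22*(2 - 22*(1 - 5)))² = (7² - 22*(2 - 22*(-4)))² = (49 - 22*(2 + 88))² = (49 - 22*90)² = (49 - 1980)² = (-1931)² = 3728761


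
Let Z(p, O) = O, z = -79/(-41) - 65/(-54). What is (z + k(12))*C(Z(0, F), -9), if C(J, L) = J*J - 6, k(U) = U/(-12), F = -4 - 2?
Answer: 23585/369 ≈ 63.916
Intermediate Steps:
z = 6931/2214 (z = -79*(-1/41) - 65*(-1/54) = 79/41 + 65/54 = 6931/2214 ≈ 3.1305)
F = -6
k(U) = -U/12 (k(U) = U*(-1/12) = -U/12)
C(J, L) = -6 + J² (C(J, L) = J² - 6 = -6 + J²)
(z + k(12))*C(Z(0, F), -9) = (6931/2214 - 1/12*12)*(-6 + (-6)²) = (6931/2214 - 1)*(-6 + 36) = (4717/2214)*30 = 23585/369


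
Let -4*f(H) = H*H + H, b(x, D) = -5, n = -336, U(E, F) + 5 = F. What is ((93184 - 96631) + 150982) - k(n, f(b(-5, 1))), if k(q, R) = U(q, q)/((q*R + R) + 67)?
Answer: 257006311/1742 ≈ 1.4754e+5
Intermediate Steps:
U(E, F) = -5 + F
f(H) = -H/4 - H**2/4 (f(H) = -(H*H + H)/4 = -(H**2 + H)/4 = -(H + H**2)/4 = -H/4 - H**2/4)
k(q, R) = (-5 + q)/(67 + R + R*q) (k(q, R) = (-5 + q)/((q*R + R) + 67) = (-5 + q)/((R*q + R) + 67) = (-5 + q)/((R + R*q) + 67) = (-5 + q)/(67 + R + R*q))
((93184 - 96631) + 150982) - k(n, f(b(-5, 1))) = ((93184 - 96631) + 150982) - (-5 - 336)/(67 - 1/4*(-5)*(1 - 5) - 1/4*(-5)*(1 - 5)*(-336)) = (-3447 + 150982) - (-341)/(67 - 1/4*(-5)*(-4) - 1/4*(-5)*(-4)*(-336)) = 147535 - (-341)/(67 - 5 - 5*(-336)) = 147535 - (-341)/(67 - 5 + 1680) = 147535 - (-341)/1742 = 147535 - 1*(-341/1742) = 147535 + 341/1742 = 257006311/1742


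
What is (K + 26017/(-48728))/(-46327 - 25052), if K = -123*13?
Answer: 77942089/3478155912 ≈ 0.022409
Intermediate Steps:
K = -1599
(K + 26017/(-48728))/(-46327 - 25052) = (-1599 + 26017/(-48728))/(-46327 - 25052) = (-1599 + 26017*(-1/48728))/(-71379) = (-1599 - 26017/48728)*(-1/71379) = -77942089/48728*(-1/71379) = 77942089/3478155912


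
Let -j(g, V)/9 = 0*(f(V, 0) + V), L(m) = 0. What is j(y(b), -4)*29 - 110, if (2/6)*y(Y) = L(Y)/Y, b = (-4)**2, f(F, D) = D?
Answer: -110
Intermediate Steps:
b = 16
y(Y) = 0 (y(Y) = 3*(0/Y) = 3*0 = 0)
j(g, V) = 0 (j(g, V) = -0*(0 + V) = -0*V = -9*0 = 0)
j(y(b), -4)*29 - 110 = 0*29 - 110 = 0 - 110 = -110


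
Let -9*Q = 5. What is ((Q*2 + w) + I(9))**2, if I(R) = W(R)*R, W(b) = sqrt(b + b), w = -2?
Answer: 118882/81 - 168*sqrt(2) ≈ 1230.1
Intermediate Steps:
Q = -5/9 (Q = -1/9*5 = -5/9 ≈ -0.55556)
W(b) = sqrt(2)*sqrt(b) (W(b) = sqrt(2*b) = sqrt(2)*sqrt(b))
I(R) = sqrt(2)*R**(3/2) (I(R) = (sqrt(2)*sqrt(R))*R = sqrt(2)*R**(3/2))
((Q*2 + w) + I(9))**2 = ((-5/9*2 - 2) + sqrt(2)*9**(3/2))**2 = ((-10/9 - 2) + sqrt(2)*27)**2 = (-28/9 + 27*sqrt(2))**2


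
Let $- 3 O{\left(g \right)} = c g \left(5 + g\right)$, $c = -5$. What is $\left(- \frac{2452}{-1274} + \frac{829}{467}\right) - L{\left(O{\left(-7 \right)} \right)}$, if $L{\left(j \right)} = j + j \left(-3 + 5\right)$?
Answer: $- \frac{19722915}{297479} \approx -66.3$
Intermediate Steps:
$O{\left(g \right)} = \frac{5 g \left(5 + g\right)}{3}$ ($O{\left(g \right)} = - \frac{\left(-5\right) g \left(5 + g\right)}{3} = \frac{5 g \left(5 + g\right)}{3}$)
$L{\left(j \right)} = 3 j$ ($L{\left(j \right)} = j + j 2 = j + 2 j = 3 j$)
$\left(- \frac{2452}{-1274} + \frac{829}{467}\right) - L{\left(O{\left(-7 \right)} \right)} = \left(- \frac{2452}{-1274} + \frac{829}{467}\right) - 3 \cdot \frac{5}{3} \left(-7\right) \left(5 - 7\right) = \left(\left(-2452\right) \left(- \frac{1}{1274}\right) + 829 \cdot \frac{1}{467}\right) - 3 \cdot \frac{5}{3} \left(-7\right) \left(-2\right) = \left(\frac{1226}{637} + \frac{829}{467}\right) - 3 \cdot \frac{70}{3} = \frac{1100615}{297479} - 70 = - \frac{19722915}{297479}$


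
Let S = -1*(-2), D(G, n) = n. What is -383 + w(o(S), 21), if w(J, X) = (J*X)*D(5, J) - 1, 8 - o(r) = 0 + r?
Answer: 372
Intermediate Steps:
S = 2
o(r) = 8 - r (o(r) = 8 - (0 + r) = 8 - r)
w(J, X) = -1 + X*J² (w(J, X) = (J*X)*J - 1 = X*J² - 1 = -1 + X*J²)
-383 + w(o(S), 21) = -383 + (-1 + 21*(8 - 1*2)²) = -383 + (-1 + 21*(8 - 2)²) = -383 + (-1 + 21*6²) = -383 + (-1 + 21*36) = -383 + (-1 + 756) = -383 + 755 = 372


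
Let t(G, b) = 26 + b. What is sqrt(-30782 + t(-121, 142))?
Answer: I*sqrt(30614) ≈ 174.97*I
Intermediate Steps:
sqrt(-30782 + t(-121, 142)) = sqrt(-30782 + (26 + 142)) = sqrt(-30782 + 168) = sqrt(-30614) = I*sqrt(30614)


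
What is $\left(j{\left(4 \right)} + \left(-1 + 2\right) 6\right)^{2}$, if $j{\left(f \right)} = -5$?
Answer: $1$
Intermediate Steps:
$\left(j{\left(4 \right)} + \left(-1 + 2\right) 6\right)^{2} = \left(-5 + \left(-1 + 2\right) 6\right)^{2} = \left(-5 + 1 \cdot 6\right)^{2} = \left(-5 + 6\right)^{2} = 1^{2} = 1$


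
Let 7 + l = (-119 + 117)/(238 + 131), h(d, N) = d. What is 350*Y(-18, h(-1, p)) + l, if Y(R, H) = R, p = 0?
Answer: -2327285/369 ≈ -6307.0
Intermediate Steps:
l = -2585/369 (l = -7 + (-119 + 117)/(238 + 131) = -7 - 2/369 = -2585/369 ≈ -7.0054)
350*Y(-18, h(-1, p)) + l = 350*(-18) - 2585/369 = -6300 - 2585/369 = -2327285/369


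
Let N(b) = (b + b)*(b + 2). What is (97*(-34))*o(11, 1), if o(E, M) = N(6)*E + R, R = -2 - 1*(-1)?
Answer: -3479390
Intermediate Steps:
R = -1 (R = -2 + 1 = -1)
N(b) = 2*b*(2 + b) (N(b) = (2*b)*(2 + b) = 2*b*(2 + b))
o(E, M) = -1 + 96*E (o(E, M) = (2*6*(2 + 6))*E - 1 = (2*6*8)*E - 1 = 96*E - 1 = -1 + 96*E)
(97*(-34))*o(11, 1) = (97*(-34))*(-1 + 96*11) = -3298*(-1 + 1056) = -3298*1055 = -3479390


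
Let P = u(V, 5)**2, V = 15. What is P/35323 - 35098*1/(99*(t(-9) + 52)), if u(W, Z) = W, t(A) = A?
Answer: -1238808829/150370011 ≈ -8.2384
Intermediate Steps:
P = 225 (P = 15**2 = 225)
P/35323 - 35098*1/(99*(t(-9) + 52)) = 225/35323 - 35098*1/(99*(-9 + 52)) = 225*(1/35323) - 35098/(99*43) = 225/35323 - 35098/4257 = -1238808829/150370011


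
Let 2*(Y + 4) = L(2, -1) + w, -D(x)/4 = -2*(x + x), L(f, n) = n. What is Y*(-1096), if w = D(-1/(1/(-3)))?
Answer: -21372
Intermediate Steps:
D(x) = 16*x (D(x) = -(-8)*(x + x) = -(-8)*2*x = -(-16)*x = 16*x)
w = 48 (w = 16*(-1/(1/(-3))) = 16*(-1/(-1/3)) = 16*(-1*(-3)) = 16*3 = 48)
Y = 39/2 (Y = -4 + (-1 + 48)/2 = -4 + (1/2)*47 = -4 + 47/2 = 39/2 ≈ 19.500)
Y*(-1096) = (39/2)*(-1096) = -21372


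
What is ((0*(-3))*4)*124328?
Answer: 0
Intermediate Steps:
((0*(-3))*4)*124328 = (0*4)*124328 = 0*124328 = 0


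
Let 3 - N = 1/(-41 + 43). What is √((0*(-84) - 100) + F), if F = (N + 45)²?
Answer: 5*√345/2 ≈ 46.435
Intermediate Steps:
N = 5/2 (N = 3 - 1/(-41 + 43) = 3 - 1/2 = 3 - 1*½ = 3 - ½ = 5/2 ≈ 2.5000)
F = 9025/4 (F = (5/2 + 45)² = (95/2)² = 9025/4 ≈ 2256.3)
√((0*(-84) - 100) + F) = √((0*(-84) - 100) + 9025/4) = √((0 - 100) + 9025/4) = √(-100 + 9025/4) = √(8625/4) = 5*√345/2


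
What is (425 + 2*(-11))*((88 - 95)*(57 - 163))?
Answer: 299026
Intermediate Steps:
(425 + 2*(-11))*((88 - 95)*(57 - 163)) = (425 - 22)*(-7*(-106)) = 403*742 = 299026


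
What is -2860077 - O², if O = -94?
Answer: -2868913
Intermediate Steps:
-2860077 - O² = -2860077 - 1*(-94)² = -2860077 - 1*8836 = -2860077 - 8836 = -2868913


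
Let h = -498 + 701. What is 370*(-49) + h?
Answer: -17927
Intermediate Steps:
h = 203
370*(-49) + h = 370*(-49) + 203 = -18130 + 203 = -17927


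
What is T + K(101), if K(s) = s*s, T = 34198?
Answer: 44399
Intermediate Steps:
K(s) = s²
T + K(101) = 34198 + 101² = 34198 + 10201 = 44399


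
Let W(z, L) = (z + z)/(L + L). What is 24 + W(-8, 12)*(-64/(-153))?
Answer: 10888/459 ≈ 23.721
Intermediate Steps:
W(z, L) = z/L (W(z, L) = (2*z)/((2*L)) = (2*z)*(1/(2*L)) = z/L)
24 + W(-8, 12)*(-64/(-153)) = 24 + (-8/12)*(-64/(-153)) = 24 + (-8*1/12)*(-64*(-1/153)) = 24 - ⅔*64/153 = 24 - 128/459 = 10888/459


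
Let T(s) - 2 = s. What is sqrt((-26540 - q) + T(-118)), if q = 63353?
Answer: 3*I*sqrt(10001) ≈ 300.02*I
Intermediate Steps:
T(s) = 2 + s
sqrt((-26540 - q) + T(-118)) = sqrt((-26540 - 1*63353) + (2 - 118)) = sqrt((-26540 - 63353) - 116) = sqrt(-89893 - 116) = sqrt(-90009) = 3*I*sqrt(10001)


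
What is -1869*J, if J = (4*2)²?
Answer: -119616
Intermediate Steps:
J = 64 (J = 8² = 64)
-1869*J = -1869*64 = -119616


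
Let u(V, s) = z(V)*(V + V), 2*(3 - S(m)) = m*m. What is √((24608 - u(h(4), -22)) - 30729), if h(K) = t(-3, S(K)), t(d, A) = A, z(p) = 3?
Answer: I*√6091 ≈ 78.045*I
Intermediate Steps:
S(m) = 3 - m²/2 (S(m) = 3 - m*m/2 = 3 - m²/2)
h(K) = 3 - K²/2
u(V, s) = 6*V (u(V, s) = 3*(V + V) = 3*(2*V) = 6*V)
√((24608 - u(h(4), -22)) - 30729) = √((24608 - 6*(3 - ½*4²)) - 30729) = √((24608 - 6*(3 - ½*16)) - 30729) = √((24608 - 6*(3 - 8)) - 30729) = √((24608 - 6*(-5)) - 30729) = √((24608 - 1*(-30)) - 30729) = √((24608 + 30) - 30729) = √(24638 - 30729) = √(-6091) = I*√6091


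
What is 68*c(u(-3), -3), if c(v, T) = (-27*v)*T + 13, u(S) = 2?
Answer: 11900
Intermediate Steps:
c(v, T) = 13 - 27*T*v (c(v, T) = -27*T*v + 13 = 13 - 27*T*v)
68*c(u(-3), -3) = 68*(13 - 27*(-3)*2) = 68*(13 + 162) = 68*175 = 11900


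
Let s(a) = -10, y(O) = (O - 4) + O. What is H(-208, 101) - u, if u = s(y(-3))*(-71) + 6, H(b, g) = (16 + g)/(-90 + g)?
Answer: -7759/11 ≈ -705.36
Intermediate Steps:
y(O) = -4 + 2*O (y(O) = (-4 + O) + O = -4 + 2*O)
H(b, g) = (16 + g)/(-90 + g)
u = 716 (u = -10*(-71) + 6 = 710 + 6 = 716)
H(-208, 101) - u = (16 + 101)/(-90 + 101) - 1*716 = 117/11 - 716 = -7759/11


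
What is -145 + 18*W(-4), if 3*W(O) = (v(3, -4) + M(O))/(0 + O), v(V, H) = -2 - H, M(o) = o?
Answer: -142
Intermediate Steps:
W(O) = (2 + O)/(3*O) (W(O) = (((-2 - 1*(-4)) + O)/(0 + O))/3 = (((-2 + 4) + O)/O)/3 = ((2 + O)/O)/3 = (2 + O)/(3*O))
-145 + 18*W(-4) = -145 + 18*((⅓)*(2 - 4)/(-4)) = -145 + 18*((⅓)*(-¼)*(-2)) = -145 + 18*(⅙) = -145 + 3 = -142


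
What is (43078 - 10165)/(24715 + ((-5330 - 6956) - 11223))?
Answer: 3657/134 ≈ 27.291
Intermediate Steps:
(43078 - 10165)/(24715 + ((-5330 - 6956) - 11223)) = 32913/(24715 + (-12286 - 11223)) = 32913/(24715 - 23509) = 32913/1206 = 32913*(1/1206) = 3657/134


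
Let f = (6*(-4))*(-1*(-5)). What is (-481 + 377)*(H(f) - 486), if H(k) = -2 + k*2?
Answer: 75712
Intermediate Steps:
f = -120 (f = -24*5 = -120)
H(k) = -2 + 2*k
(-481 + 377)*(H(f) - 486) = (-481 + 377)*((-2 + 2*(-120)) - 486) = -104*((-2 - 240) - 486) = -104*(-242 - 486) = -104*(-728) = 75712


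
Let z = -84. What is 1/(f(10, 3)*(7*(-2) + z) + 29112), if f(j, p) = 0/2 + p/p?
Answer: 1/29014 ≈ 3.4466e-5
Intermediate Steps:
f(j, p) = 1 (f(j, p) = 0*(1/2) + 1 = 0 + 1 = 1)
1/(f(10, 3)*(7*(-2) + z) + 29112) = 1/(1*(7*(-2) - 84) + 29112) = 1/(1*(-14 - 84) + 29112) = 1/(1*(-98) + 29112) = 1/(-98 + 29112) = 1/29014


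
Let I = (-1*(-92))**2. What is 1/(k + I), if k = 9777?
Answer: 1/18241 ≈ 5.4822e-5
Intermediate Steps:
I = 8464 (I = 92**2 = 8464)
1/(k + I) = 1/(9777 + 8464) = 1/18241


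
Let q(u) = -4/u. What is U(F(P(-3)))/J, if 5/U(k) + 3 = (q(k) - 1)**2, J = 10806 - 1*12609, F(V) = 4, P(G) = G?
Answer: -5/1803 ≈ -0.0027732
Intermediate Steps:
J = -1803 (J = 10806 - 12609 = -1803)
U(k) = 5/(-3 + (-1 - 4/k)**2) (U(k) = 5/(-3 + (-4/k - 1)**2) = 5/(-3 + (-1 - 4/k)**2))
U(F(P(-3)))/J = (5*4**2/((4 + 4)**2 - 3*4**2))/(-1803) = (5*16/(8**2 - 3*16))*(-1/1803) = (5*16/(64 - 48))*(-1/1803) = (5*16/16)*(-1/1803) = (5*16*(1/16))*(-1/1803) = 5*(-1/1803) = -5/1803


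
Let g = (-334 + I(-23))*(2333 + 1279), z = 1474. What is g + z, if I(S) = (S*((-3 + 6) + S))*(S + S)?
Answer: -77634854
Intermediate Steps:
I(S) = 2*S**2*(3 + S) (I(S) = (S*(3 + S))*(2*S) = 2*S**2*(3 + S))
g = -77636328 (g = (-334 + 2*(-23)**2*(3 - 23))*(2333 + 1279) = (-334 + 2*529*(-20))*3612 = (-334 - 21160)*3612 = -21494*3612 = -77636328)
g + z = -77636328 + 1474 = -77634854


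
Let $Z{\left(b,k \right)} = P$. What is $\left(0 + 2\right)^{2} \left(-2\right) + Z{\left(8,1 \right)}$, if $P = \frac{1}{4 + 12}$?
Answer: $- \frac{127}{16} \approx -7.9375$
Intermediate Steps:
$P = \frac{1}{16} \approx 0.0625$
$Z{\left(b,k \right)} = \frac{1}{16}$
$\left(0 + 2\right)^{2} \left(-2\right) + Z{\left(8,1 \right)} = \left(0 + 2\right)^{2} \left(-2\right) + \frac{1}{16} = 2^{2} \left(-2\right) + \frac{1}{16} = 4 \left(-2\right) + \frac{1}{16} = -8 + \frac{1}{16} = - \frac{127}{16}$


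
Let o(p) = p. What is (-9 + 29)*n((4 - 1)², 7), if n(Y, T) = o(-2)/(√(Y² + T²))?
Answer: -4*√130/13 ≈ -3.5082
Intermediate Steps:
n(Y, T) = -2/√(T² + Y²) (n(Y, T) = -2/√(Y² + T²) = -2/√(T² + Y²))
(-9 + 29)*n((4 - 1)², 7) = (-9 + 29)*(-2/√(7² + ((4 - 1)²)²)) = 20*(-2/√(49 + (3²)²)) = 20*(-2/√(49 + 9²)) = 20*(-2/√(49 + 81)) = 20*(-√130/65) = -4*√130/13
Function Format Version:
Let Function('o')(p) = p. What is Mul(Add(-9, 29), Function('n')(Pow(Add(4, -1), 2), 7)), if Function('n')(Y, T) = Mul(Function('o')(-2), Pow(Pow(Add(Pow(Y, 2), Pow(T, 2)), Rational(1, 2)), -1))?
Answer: Mul(Rational(-4, 13), Pow(130, Rational(1, 2))) ≈ -3.5082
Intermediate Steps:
Function('n')(Y, T) = Mul(-2, Pow(Add(Pow(T, 2), Pow(Y, 2)), Rational(-1, 2))) (Function('n')(Y, T) = Mul(-2, Pow(Pow(Add(Pow(Y, 2), Pow(T, 2)), Rational(1, 2)), -1)) = Mul(-2, Pow(Pow(Add(Pow(T, 2), Pow(Y, 2)), Rational(1, 2)), -1)) = Mul(-2, Pow(Add(Pow(T, 2), Pow(Y, 2)), Rational(-1, 2))))
Mul(Add(-9, 29), Function('n')(Pow(Add(4, -1), 2), 7)) = Mul(Add(-9, 29), Mul(-2, Pow(Add(Pow(7, 2), Pow(Pow(Add(4, -1), 2), 2)), Rational(-1, 2)))) = Mul(20, Mul(-2, Pow(Add(49, Pow(Pow(3, 2), 2)), Rational(-1, 2)))) = Mul(20, Mul(-2, Pow(Add(49, Pow(9, 2)), Rational(-1, 2)))) = Mul(20, Mul(-2, Pow(Add(49, 81), Rational(-1, 2)))) = Mul(20, Mul(-2, Pow(130, Rational(-1, 2)))) = Mul(20, Mul(-2, Mul(Rational(1, 130), Pow(130, Rational(1, 2))))) = Mul(20, Mul(Rational(-1, 65), Pow(130, Rational(1, 2)))) = Mul(Rational(-4, 13), Pow(130, Rational(1, 2)))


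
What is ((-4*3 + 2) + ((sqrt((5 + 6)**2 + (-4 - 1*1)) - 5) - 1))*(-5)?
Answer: 80 - 10*sqrt(29) ≈ 26.148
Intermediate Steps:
((-4*3 + 2) + ((sqrt((5 + 6)**2 + (-4 - 1*1)) - 5) - 1))*(-5) = ((-12 + 2) + ((sqrt(11**2 + (-4 - 1)) - 5) - 1))*(-5) = (-10 + ((sqrt(121 - 5) - 5) - 1))*(-5) = (-10 + ((sqrt(116) - 5) - 1))*(-5) = (-10 + ((2*sqrt(29) - 5) - 1))*(-5) = (-10 + ((-5 + 2*sqrt(29)) - 1))*(-5) = (-10 + (-6 + 2*sqrt(29)))*(-5) = (-16 + 2*sqrt(29))*(-5) = 80 - 10*sqrt(29)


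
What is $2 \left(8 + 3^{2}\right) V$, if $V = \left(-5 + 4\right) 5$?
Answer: $-170$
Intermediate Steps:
$V = -5$ ($V = \left(-1\right) 5 = -5$)
$2 \left(8 + 3^{2}\right) V = 2 \left(8 + 3^{2}\right) \left(-5\right) = 2 \left(8 + 9\right) \left(-5\right) = 2 \cdot 17 \left(-5\right) = 34 \left(-5\right) = -170$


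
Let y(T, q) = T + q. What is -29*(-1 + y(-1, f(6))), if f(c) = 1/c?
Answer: 319/6 ≈ 53.167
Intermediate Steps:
-29*(-1 + y(-1, f(6))) = -29*(-1 + (-1 + 1/6)) = -29*(-1 - 5/6) = -29*(-11/6) = 319/6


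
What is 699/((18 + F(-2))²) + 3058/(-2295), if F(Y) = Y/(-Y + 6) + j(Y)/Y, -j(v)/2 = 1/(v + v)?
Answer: 534154/562275 ≈ 0.94999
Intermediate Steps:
j(v) = -1/v (j(v) = -2/(v + v) = -2*1/(2*v) = -1/v)
F(Y) = -1/Y² + Y/(6 - Y) (F(Y) = Y/(-Y + 6) + (-1/Y)/Y = Y/(6 - Y) - 1/Y² = -1/Y² + Y/(6 - Y))
699/((18 + F(-2))²) + 3058/(-2295) = 699/((18 + (6 - 1*(-2) - 1*(-2)³)/((-2)²*(-6 - 2)))²) + 3058/(-2295) = 699/((18 + (¼)*(6 + 2 - 1*(-8))/(-8))²) + 3058*(-1/2295) = 699/((18 + (¼)*(-⅛)*(6 + 2 + 8))²) - 3058/2295 = 699/((18 + (¼)*(-⅛)*16)²) - 3058/2295 = 699/((18 - ½)²) - 3058/2295 = 699/((35/2)²) - 3058/2295 = 699/(1225/4) - 3058/2295 = 699*(4/1225) - 3058/2295 = 2796/1225 - 3058/2295 = 534154/562275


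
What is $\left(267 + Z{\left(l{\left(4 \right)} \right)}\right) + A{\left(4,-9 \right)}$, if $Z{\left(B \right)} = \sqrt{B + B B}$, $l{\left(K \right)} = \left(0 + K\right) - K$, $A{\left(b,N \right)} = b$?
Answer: $271$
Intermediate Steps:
$l{\left(K \right)} = 0$ ($l{\left(K \right)} = K - K = 0$)
$Z{\left(B \right)} = \sqrt{B + B^{2}}$
$\left(267 + Z{\left(l{\left(4 \right)} \right)}\right) + A{\left(4,-9 \right)} = \left(267 + \sqrt{0 \left(1 + 0\right)}\right) + 4 = \left(267 + \sqrt{0 \cdot 1}\right) + 4 = \left(267 + \sqrt{0}\right) + 4 = \left(267 + 0\right) + 4 = 267 + 4 = 271$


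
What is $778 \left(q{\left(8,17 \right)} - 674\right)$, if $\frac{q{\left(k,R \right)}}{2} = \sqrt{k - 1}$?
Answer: $-524372 + 1556 \sqrt{7} \approx -5.2026 \cdot 10^{5}$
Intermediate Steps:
$q{\left(k,R \right)} = 2 \sqrt{-1 + k}$ ($q{\left(k,R \right)} = 2 \sqrt{k - 1} = 2 \sqrt{-1 + k}$)
$778 \left(q{\left(8,17 \right)} - 674\right) = 778 \left(2 \sqrt{-1 + 8} - 674\right) = 778 \left(2 \sqrt{7} - 674\right) = 778 \left(-674 + 2 \sqrt{7}\right) = -524372 + 1556 \sqrt{7}$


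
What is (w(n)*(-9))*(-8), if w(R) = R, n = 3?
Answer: 216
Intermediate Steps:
(w(n)*(-9))*(-8) = (3*(-9))*(-8) = -27*(-8) = 216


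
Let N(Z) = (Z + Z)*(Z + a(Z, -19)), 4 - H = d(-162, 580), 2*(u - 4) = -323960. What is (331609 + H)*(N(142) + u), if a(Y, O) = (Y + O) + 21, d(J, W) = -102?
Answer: -26786649680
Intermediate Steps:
u = -161976 (u = 4 + (½)*(-323960) = 4 - 161980 = -161976)
H = 106 (H = 4 - 1*(-102) = 4 + 102 = 106)
a(Y, O) = 21 + O + Y (a(Y, O) = (O + Y) + 21 = 21 + O + Y)
N(Z) = 2*Z*(2 + 2*Z) (N(Z) = (Z + Z)*(Z + (21 - 19 + Z)) = (2*Z)*(Z + (2 + Z)) = (2*Z)*(2 + 2*Z) = 2*Z*(2 + 2*Z))
(331609 + H)*(N(142) + u) = (331609 + 106)*(4*142*(1 + 142) - 161976) = 331715*(4*142*143 - 161976) = 331715*(81224 - 161976) = 331715*(-80752) = -26786649680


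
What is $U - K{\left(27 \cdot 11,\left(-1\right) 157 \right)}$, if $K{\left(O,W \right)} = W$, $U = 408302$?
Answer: $408459$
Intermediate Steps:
$U - K{\left(27 \cdot 11,\left(-1\right) 157 \right)} = 408302 - \left(-1\right) 157 = 408302 - -157 = 408302 + 157 = 408459$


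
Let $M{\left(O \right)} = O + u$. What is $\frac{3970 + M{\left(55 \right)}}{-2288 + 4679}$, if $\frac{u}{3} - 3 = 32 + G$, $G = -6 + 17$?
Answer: $\frac{4163}{2391} \approx 1.7411$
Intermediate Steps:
$G = 11$
$u = 138$ ($u = 9 + 3 \left(32 + 11\right) = 9 + 3 \cdot 43 = 9 + 129 = 138$)
$M{\left(O \right)} = 138 + O$ ($M{\left(O \right)} = O + 138 = 138 + O$)
$\frac{3970 + M{\left(55 \right)}}{-2288 + 4679} = \frac{3970 + \left(138 + 55\right)}{-2288 + 4679} = \frac{3970 + 193}{2391} = 4163 \cdot \frac{1}{2391} = \frac{4163}{2391}$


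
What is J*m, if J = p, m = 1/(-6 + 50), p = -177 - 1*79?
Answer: -64/11 ≈ -5.8182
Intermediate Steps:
p = -256 (p = -177 - 79 = -256)
m = 1/44 ≈ 0.022727
J = -256
J*m = -256*1/44 = -64/11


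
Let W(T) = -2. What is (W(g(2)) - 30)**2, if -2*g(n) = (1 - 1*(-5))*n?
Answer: 1024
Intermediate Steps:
g(n) = -3*n (g(n) = -(1 - 1*(-5))*n/2 = -(1 + 5)*n/2 = -3*n)
(W(g(2)) - 30)**2 = (-2 - 30)**2 = (-32)**2 = 1024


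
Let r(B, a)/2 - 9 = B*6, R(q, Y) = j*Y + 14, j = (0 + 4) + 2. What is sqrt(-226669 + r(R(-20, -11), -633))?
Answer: 5*I*sqrt(9091) ≈ 476.73*I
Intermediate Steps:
j = 6 (j = 4 + 2 = 6)
R(q, Y) = 14 + 6*Y (R(q, Y) = 6*Y + 14 = 14 + 6*Y)
r(B, a) = 18 + 12*B (r(B, a) = 18 + 2*(B*6) = 18 + 2*(6*B) = 18 + 12*B)
sqrt(-226669 + r(R(-20, -11), -633)) = sqrt(-226669 + (18 + 12*(14 + 6*(-11)))) = sqrt(-226669 + (18 + 12*(14 - 66))) = sqrt(-226669 + (18 + 12*(-52))) = sqrt(-226669 + (18 - 624)) = sqrt(-226669 - 606) = sqrt(-227275) = 5*I*sqrt(9091)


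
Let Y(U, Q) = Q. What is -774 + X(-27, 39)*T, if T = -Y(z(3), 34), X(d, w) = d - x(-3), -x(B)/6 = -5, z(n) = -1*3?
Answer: 1164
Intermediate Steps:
z(n) = -3
x(B) = 30 (x(B) = -6*(-5) = 30)
X(d, w) = -30 + d (X(d, w) = d - 1*30 = d - 30 = -30 + d)
T = -34 (T = -1*34 = -34)
-774 + X(-27, 39)*T = -774 + (-30 - 27)*(-34) = -774 - 57*(-34) = -774 + 1938 = 1164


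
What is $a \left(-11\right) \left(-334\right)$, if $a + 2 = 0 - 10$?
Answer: $-44088$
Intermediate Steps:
$a = -12$ ($a = -2 + \left(0 - 10\right) = -2 - 10 = -12$)
$a \left(-11\right) \left(-334\right) = \left(-12\right) \left(-11\right) \left(-334\right) = 132 \left(-334\right) = -44088$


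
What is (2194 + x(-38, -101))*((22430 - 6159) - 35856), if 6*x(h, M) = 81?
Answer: -86467775/2 ≈ -4.3234e+7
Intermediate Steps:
x(h, M) = 27/2 (x(h, M) = (1/6)*81 = 27/2)
(2194 + x(-38, -101))*((22430 - 6159) - 35856) = (2194 + 27/2)*((22430 - 6159) - 35856) = 4415*(16271 - 35856)/2 = (4415/2)*(-19585) = -86467775/2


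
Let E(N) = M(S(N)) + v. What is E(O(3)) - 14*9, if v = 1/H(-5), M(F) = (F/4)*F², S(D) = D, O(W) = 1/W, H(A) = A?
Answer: -68143/540 ≈ -126.19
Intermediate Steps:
M(F) = F³/4 (M(F) = (F*(¼))*F² = (F/4)*F² = F³/4)
v = -⅕ (v = 1/(-5) = -⅕ ≈ -0.20000)
E(N) = -⅕ + N³/4 (E(N) = N³/4 - ⅕ = -⅕ + N³/4)
E(O(3)) - 14*9 = (-⅕ + (1/3)³/4) - 14*9 = (-⅕ + (⅓)³/4) - 126 = (-⅕ + (¼)*(1/27)) - 126 = (-⅕ + 1/108) - 126 = -103/540 - 126 = -68143/540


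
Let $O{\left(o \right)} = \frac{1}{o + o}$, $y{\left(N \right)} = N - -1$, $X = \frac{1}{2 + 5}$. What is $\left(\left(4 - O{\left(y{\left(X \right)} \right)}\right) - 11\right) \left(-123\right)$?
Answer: $\frac{14637}{16} \approx 914.81$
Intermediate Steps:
$X = \frac{1}{7} \approx 0.14286$
$y{\left(N \right)} = 1 + N$ ($y{\left(N \right)} = N + 1 = 1 + N$)
$O{\left(o \right)} = \frac{1}{2 o}$
$\left(\left(4 - O{\left(y{\left(X \right)} \right)}\right) - 11\right) \left(-123\right) = \left(\left(4 - \frac{1}{2 \left(1 + \frac{1}{7}\right)}\right) - 11\right) \left(-123\right) = \left(\left(4 - \frac{1}{2 \cdot \frac{8}{7}}\right) - 11\right) \left(-123\right) = \left(\left(4 - \frac{1}{2} \cdot \frac{7}{8}\right) - 11\right) \left(-123\right) = \left(\left(4 - \frac{7}{16}\right) - 11\right) \left(-123\right) = \left(\frac{57}{16} - 11\right) \left(-123\right) = \left(- \frac{119}{16}\right) \left(-123\right) = \frac{14637}{16}$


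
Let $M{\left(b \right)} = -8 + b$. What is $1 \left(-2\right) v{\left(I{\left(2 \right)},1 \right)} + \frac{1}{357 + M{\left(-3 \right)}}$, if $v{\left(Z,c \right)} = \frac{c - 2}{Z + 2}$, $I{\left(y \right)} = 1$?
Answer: $\frac{695}{1038} \approx 0.66956$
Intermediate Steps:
$v{\left(Z,c \right)} = \frac{-2 + c}{2 + Z}$
$1 \left(-2\right) v{\left(I{\left(2 \right)},1 \right)} + \frac{1}{357 + M{\left(-3 \right)}} = 1 \left(-2\right) \frac{-2 + 1}{2 + 1} + \frac{1}{357 - 11} = - 2 \cdot \frac{1}{3} \left(-1\right) + \frac{1}{357 - 11} = - 2 \cdot \frac{1}{3} \left(-1\right) + \frac{1}{346} = \left(-2\right) \left(- \frac{1}{3}\right) + \frac{1}{346} = \frac{2}{3} + \frac{1}{346} = \frac{695}{1038}$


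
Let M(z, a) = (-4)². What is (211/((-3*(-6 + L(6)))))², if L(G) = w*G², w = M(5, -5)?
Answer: 44521/2924100 ≈ 0.015226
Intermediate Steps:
M(z, a) = 16
w = 16
L(G) = 16*G²
(211/((-3*(-6 + L(6)))))² = (211/((-3*(-6 + 16*6²))))² = (211/((-3*(-6 + 16*36))))² = (211/((-3*(-6 + 576))))² = (211/((-3*570)))² = (211/(-1710))² = (211*(-1/1710))² = (-211/1710)² = 44521/2924100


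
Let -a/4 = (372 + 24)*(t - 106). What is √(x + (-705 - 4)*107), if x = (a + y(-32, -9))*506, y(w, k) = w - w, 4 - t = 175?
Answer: √221940745 ≈ 14898.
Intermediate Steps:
t = -171 (t = 4 - 1*175 = 4 - 175 = -171)
y(w, k) = 0
a = 438768 (a = -4*(372 + 24)*(-171 - 106) = -1584*(-277) = -4*(-109692) = 438768)
x = 222016608 (x = (438768 + 0)*506 = 438768*506 = 222016608)
√(x + (-705 - 4)*107) = √(222016608 + (-705 - 4)*107) = √(222016608 - 709*107) = √(222016608 - 75863) = √221940745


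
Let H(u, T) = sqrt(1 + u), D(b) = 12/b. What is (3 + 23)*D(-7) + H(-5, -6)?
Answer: -312/7 + 2*I ≈ -44.571 + 2.0*I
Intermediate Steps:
(3 + 23)*D(-7) + H(-5, -6) = (3 + 23)*(12/(-7)) + sqrt(1 - 5) = 26*(12*(-1/7)) + sqrt(-4) = 26*(-12/7) + 2*I = -312/7 + 2*I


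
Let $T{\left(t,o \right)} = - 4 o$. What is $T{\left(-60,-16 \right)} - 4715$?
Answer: $-4651$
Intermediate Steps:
$T{\left(-60,-16 \right)} - 4715 = \left(-4\right) \left(-16\right) - 4715 = 64 - 4715 = -4651$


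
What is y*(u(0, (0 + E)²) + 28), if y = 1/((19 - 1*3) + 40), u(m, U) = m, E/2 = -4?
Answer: ½ ≈ 0.50000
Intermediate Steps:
E = -8 (E = 2*(-4) = -8)
y = 1/56 (y = 1/((19 - 3) + 40) = 1/(16 + 40) = 1/56 ≈ 0.017857)
y*(u(0, (0 + E)²) + 28) = (0 + 28)/56 = (1/56)*28 = ½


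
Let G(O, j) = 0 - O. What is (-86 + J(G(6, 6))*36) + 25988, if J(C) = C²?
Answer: 27198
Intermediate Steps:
G(O, j) = -O
(-86 + J(G(6, 6))*36) + 25988 = (-86 + (-1*6)²*36) + 25988 = (-86 + (-6)²*36) + 25988 = (-86 + 36*36) + 25988 = (-86 + 1296) + 25988 = 1210 + 25988 = 27198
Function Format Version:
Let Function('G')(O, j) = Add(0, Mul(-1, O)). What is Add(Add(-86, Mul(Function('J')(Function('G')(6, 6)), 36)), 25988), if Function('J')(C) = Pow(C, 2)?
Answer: 27198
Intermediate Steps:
Function('G')(O, j) = Mul(-1, O)
Add(Add(-86, Mul(Function('J')(Function('G')(6, 6)), 36)), 25988) = Add(Add(-86, Mul(Pow(Mul(-1, 6), 2), 36)), 25988) = Add(Add(-86, Mul(Pow(-6, 2), 36)), 25988) = Add(Add(-86, Mul(36, 36)), 25988) = Add(Add(-86, 1296), 25988) = Add(1210, 25988) = 27198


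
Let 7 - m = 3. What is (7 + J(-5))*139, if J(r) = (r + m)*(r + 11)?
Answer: 139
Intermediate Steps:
m = 4 (m = 7 - 1*3 = 7 - 3 = 4)
J(r) = (4 + r)*(11 + r) (J(r) = (r + 4)*(r + 11) = (4 + r)*(11 + r))
(7 + J(-5))*139 = (7 + (44 + (-5)² + 15*(-5)))*139 = (7 + (44 + 25 - 75))*139 = (7 - 6)*139 = 1*139 = 139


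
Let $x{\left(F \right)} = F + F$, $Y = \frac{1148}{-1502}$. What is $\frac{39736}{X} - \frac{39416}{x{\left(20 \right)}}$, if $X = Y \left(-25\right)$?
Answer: $\frac{7850623}{7175} \approx 1094.2$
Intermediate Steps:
$Y = - \frac{574}{751}$ ($Y = 1148 \left(- \frac{1}{1502}\right) = - \frac{574}{751} \approx -0.76431$)
$x{\left(F \right)} = 2 F$
$X = \frac{14350}{751}$ ($X = \left(- \frac{574}{751}\right) \left(-25\right) = \frac{14350}{751} \approx 19.108$)
$\frac{39736}{X} - \frac{39416}{x{\left(20 \right)}} = \frac{39736}{\frac{14350}{751}} - \frac{39416}{2 \cdot 20} = 39736 \cdot \frac{751}{14350} - \frac{39416}{40} = \frac{14920868}{7175} - \frac{4927}{5} = \frac{7850623}{7175}$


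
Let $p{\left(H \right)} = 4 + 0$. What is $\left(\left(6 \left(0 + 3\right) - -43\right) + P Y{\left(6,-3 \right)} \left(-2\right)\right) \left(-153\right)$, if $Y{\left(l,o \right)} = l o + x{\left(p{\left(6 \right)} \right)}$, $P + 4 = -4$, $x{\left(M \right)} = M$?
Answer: $24939$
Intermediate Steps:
$p{\left(H \right)} = 4$
$P = -8$ ($P = -4 - 4 = -8$)
$Y{\left(l,o \right)} = 4 + l o$ ($Y{\left(l,o \right)} = l o + 4 = 4 + l o$)
$\left(\left(6 \left(0 + 3\right) - -43\right) + P Y{\left(6,-3 \right)} \left(-2\right)\right) \left(-153\right) = \left(\left(6 \left(0 + 3\right) - -43\right) + - 8 \left(4 + 6 \left(-3\right)\right) \left(-2\right)\right) \left(-153\right) = \left(\left(6 \cdot 3 + 43\right) + - 8 \left(4 - 18\right) \left(-2\right)\right) \left(-153\right) = \left(\left(18 + 43\right) + \left(-8\right) \left(-14\right) \left(-2\right)\right) \left(-153\right) = \left(61 + 112 \left(-2\right)\right) \left(-153\right) = \left(61 - 224\right) \left(-153\right) = \left(-163\right) \left(-153\right) = 24939$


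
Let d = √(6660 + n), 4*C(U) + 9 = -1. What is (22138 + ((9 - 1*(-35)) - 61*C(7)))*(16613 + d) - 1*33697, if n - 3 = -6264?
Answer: 742018703/2 + 44669*√399/2 ≈ 3.7146e+8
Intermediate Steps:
n = -6261 (n = 3 - 6264 = -6261)
C(U) = -5/2 (C(U) = -9/4 + (¼)*(-1) = -9/4 - ¼ = -5/2)
d = √399 (d = √(6660 - 6261) = √399 ≈ 19.975)
(22138 + ((9 - 1*(-35)) - 61*C(7)))*(16613 + d) - 1*33697 = (22138 + ((9 - 1*(-35)) - 61*(-5/2)))*(16613 + √399) - 1*33697 = (22138 + ((9 + 35) + 305/2))*(16613 + √399) - 33697 = (22138 + (44 + 305/2))*(16613 + √399) - 33697 = (22138 + 393/2)*(16613 + √399) - 33697 = 44669*(16613 + √399)/2 - 33697 = (742086097/2 + 44669*√399/2) - 33697 = 742018703/2 + 44669*√399/2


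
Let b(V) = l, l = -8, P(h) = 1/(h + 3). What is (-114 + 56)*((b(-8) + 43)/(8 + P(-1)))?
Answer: -4060/17 ≈ -238.82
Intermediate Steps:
P(h) = 1/(3 + h)
b(V) = -8
(-114 + 56)*((b(-8) + 43)/(8 + P(-1))) = (-114 + 56)*((-8 + 43)/(8 + 1/(3 - 1))) = -2030/(8 + 1/2) = -2030/17/2 = -2030*2/17 = -58*70/17 = -4060/17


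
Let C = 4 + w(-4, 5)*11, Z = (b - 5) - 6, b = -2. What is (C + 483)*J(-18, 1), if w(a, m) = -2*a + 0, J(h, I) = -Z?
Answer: 7475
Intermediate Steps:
Z = -13 (Z = (-2 - 5) - 6 = -7 - 6 = -13)
J(h, I) = 13 (J(h, I) = -1*(-13) = 13)
w(a, m) = -2*a
C = 92 (C = 4 - 2*(-4)*11 = 4 + 8*11 = 4 + 88 = 92)
(C + 483)*J(-18, 1) = (92 + 483)*13 = 575*13 = 7475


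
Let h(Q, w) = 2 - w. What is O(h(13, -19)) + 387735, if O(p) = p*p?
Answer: 388176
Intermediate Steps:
O(p) = p**2
O(h(13, -19)) + 387735 = (2 - 1*(-19))**2 + 387735 = (2 + 19)**2 + 387735 = 21**2 + 387735 = 441 + 387735 = 388176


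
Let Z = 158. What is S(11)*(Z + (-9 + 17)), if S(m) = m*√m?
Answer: 1826*√11 ≈ 6056.2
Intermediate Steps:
S(m) = m^(3/2)
S(11)*(Z + (-9 + 17)) = 11^(3/2)*(158 + (-9 + 17)) = (11*√11)*(158 + 8) = (11*√11)*166 = 1826*√11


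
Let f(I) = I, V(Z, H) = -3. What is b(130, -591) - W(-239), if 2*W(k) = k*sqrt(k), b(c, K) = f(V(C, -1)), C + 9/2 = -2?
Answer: -3 + 239*I*sqrt(239)/2 ≈ -3.0 + 1847.4*I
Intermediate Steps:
C = -13/2 (C = -9/2 - 2 = -13/2 ≈ -6.5000)
b(c, K) = -3
W(k) = k**(3/2)/2 (W(k) = (k*sqrt(k))/2 = k**(3/2)/2)
b(130, -591) - W(-239) = -3 - (-239)**(3/2)/2 = -3 - (-239*I*sqrt(239))/2 = -3 - (-239)*I*sqrt(239)/2 = -3 + 239*I*sqrt(239)/2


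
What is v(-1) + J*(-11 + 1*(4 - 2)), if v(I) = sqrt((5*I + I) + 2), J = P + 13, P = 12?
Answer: -225 + 2*I ≈ -225.0 + 2.0*I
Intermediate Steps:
J = 25 (J = 12 + 13 = 25)
v(I) = sqrt(2 + 6*I) (v(I) = sqrt(6*I + 2) = sqrt(2 + 6*I))
v(-1) + J*(-11 + 1*(4 - 2)) = sqrt(2 + 6*(-1)) + 25*(-11 + 1*(4 - 2)) = sqrt(2 - 6) + 25*(-11 + 1*2) = sqrt(-4) + 25*(-11 + 2) = 2*I + 25*(-9) = 2*I - 225 = -225 + 2*I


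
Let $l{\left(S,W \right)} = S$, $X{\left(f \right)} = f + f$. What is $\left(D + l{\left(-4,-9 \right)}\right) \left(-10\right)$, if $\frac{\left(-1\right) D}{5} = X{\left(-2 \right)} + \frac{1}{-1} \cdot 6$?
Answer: $-460$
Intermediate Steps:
$X{\left(f \right)} = 2 f$
$D = 50$ ($D = - 5 \left(2 \left(-2\right) + \frac{1}{-1} \cdot 6\right) = - 5 \left(-4 - 6\right) = \left(-5\right) \left(-10\right) = 50$)
$\left(D + l{\left(-4,-9 \right)}\right) \left(-10\right) = \left(50 - 4\right) \left(-10\right) = 46 \left(-10\right) = -460$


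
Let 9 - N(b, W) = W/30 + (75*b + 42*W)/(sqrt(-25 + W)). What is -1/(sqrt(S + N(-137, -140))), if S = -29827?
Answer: -sqrt(33)/sqrt(-983840 - 3231*I*sqrt(165)) ≈ -0.00012202 - 0.0057877*I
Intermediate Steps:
N(b, W) = 9 - W/30 - (42*W + 75*b)/sqrt(-25 + W) (N(b, W) = 9 - (W/30 + (75*b + 42*W)/(sqrt(-25 + W))) = 9 - (W*(1/30) + (42*W + 75*b)/sqrt(-25 + W)) = 9 - (W/30 + (42*W + 75*b)/sqrt(-25 + W)) = 9 + (-W/30 - (42*W + 75*b)/sqrt(-25 + W)) = 9 - W/30 - (42*W + 75*b)/sqrt(-25 + W))
-1/(sqrt(S + N(-137, -140))) = -1/(sqrt(-29827 + (-2250*(-137) - 1260*(-140) + sqrt(-25 - 140)*(270 - 1*(-140)))/(30*sqrt(-25 - 140)))) = -1/(sqrt(-29827 + (308250 + 176400 + sqrt(-165)*(270 + 140))/(30*sqrt(-165)))) = -1/(sqrt(-29827 + (-I*sqrt(165)/165)*(308250 + 176400 + (I*sqrt(165))*410)/30)) = -1/(sqrt(-29827 + (-I*sqrt(165)/165)*(308250 + 176400 + 410*I*sqrt(165))/30)) = -1/(sqrt(-29827 + (-I*sqrt(165)/165)*(484650 + 410*I*sqrt(165))/30)) = -1/(sqrt(-29827 - I*sqrt(165)*(484650 + 410*I*sqrt(165))/4950)) = -1/sqrt(-29827 - I*sqrt(165)*(484650 + 410*I*sqrt(165))/4950)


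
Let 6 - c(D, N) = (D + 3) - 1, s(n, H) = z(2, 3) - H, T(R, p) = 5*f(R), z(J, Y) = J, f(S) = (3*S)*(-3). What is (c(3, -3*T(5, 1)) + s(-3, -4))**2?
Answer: 49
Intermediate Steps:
f(S) = -9*S
T(R, p) = -45*R (T(R, p) = 5*(-9*R) = -45*R)
s(n, H) = 2 - H
c(D, N) = 4 - D (c(D, N) = 6 - ((D + 3) - 1) = 6 - ((3 + D) - 1) = 6 - (2 + D) = 6 + (-2 - D) = 4 - D)
(c(3, -3*T(5, 1)) + s(-3, -4))**2 = ((4 - 1*3) + (2 - 1*(-4)))**2 = ((4 - 3) + (2 + 4))**2 = (1 + 6)**2 = 7**2 = 49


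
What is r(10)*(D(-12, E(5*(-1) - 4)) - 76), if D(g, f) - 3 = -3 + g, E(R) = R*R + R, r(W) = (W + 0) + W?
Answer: -1760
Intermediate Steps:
r(W) = 2*W (r(W) = W + W = 2*W)
E(R) = R + R² (E(R) = R² + R = R + R²)
D(g, f) = g (D(g, f) = 3 + (-3 + g) = g)
r(10)*(D(-12, E(5*(-1) - 4)) - 76) = (2*10)*(-12 - 76) = 20*(-88) = -1760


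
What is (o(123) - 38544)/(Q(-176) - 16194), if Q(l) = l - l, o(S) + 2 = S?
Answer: 38423/16194 ≈ 2.3727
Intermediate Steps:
o(S) = -2 + S
Q(l) = 0
(o(123) - 38544)/(Q(-176) - 16194) = ((-2 + 123) - 38544)/(0 - 16194) = (121 - 38544)/(-16194) = -38423*(-1/16194) = 38423/16194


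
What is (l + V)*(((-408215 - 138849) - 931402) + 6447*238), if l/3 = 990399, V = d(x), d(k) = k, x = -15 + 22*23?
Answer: 166176792960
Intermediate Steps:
x = 491 (x = -15 + 506 = 491)
V = 491
l = 2971197 (l = 3*990399 = 2971197)
(l + V)*(((-408215 - 138849) - 931402) + 6447*238) = (2971197 + 491)*(((-408215 - 138849) - 931402) + 6447*238) = 2971688*((-547064 - 931402) + 1534386) = 2971688*(-1478466 + 1534386) = 2971688*55920 = 166176792960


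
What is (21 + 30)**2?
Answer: 2601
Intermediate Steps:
(21 + 30)**2 = 51**2 = 2601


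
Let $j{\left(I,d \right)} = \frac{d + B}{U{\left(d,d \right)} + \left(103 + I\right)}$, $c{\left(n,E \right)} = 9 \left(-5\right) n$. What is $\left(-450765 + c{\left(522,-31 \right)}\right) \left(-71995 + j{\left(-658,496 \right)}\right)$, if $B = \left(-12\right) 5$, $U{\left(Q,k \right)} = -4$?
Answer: $\frac{19086696472455}{559} \approx 3.4144 \cdot 10^{10}$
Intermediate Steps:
$B = -60$
$c{\left(n,E \right)} = - 45 n$
$j{\left(I,d \right)} = \frac{-60 + d}{99 + I}$ ($j{\left(I,d \right)} = \frac{d - 60}{-4 + \left(103 + I\right)} = \frac{-60 + d}{99 + I}$)
$\left(-450765 + c{\left(522,-31 \right)}\right) \left(-71995 + j{\left(-658,496 \right)}\right) = \left(-450765 - 23490\right) \left(-71995 + \frac{-60 + 496}{99 - 658}\right) = \left(-450765 - 23490\right) \left(-71995 + \frac{1}{-559} \cdot 436\right) = - 474255 \left(-71995 - \frac{436}{559}\right) = \left(-474255\right) \left(- \frac{40245641}{559}\right) = \frac{19086696472455}{559}$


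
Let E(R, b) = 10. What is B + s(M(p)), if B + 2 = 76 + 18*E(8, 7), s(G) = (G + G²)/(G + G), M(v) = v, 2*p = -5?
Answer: 1013/4 ≈ 253.25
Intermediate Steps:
p = -5/2 (p = (½)*(-5) = -5/2 ≈ -2.5000)
s(G) = (G + G²)/(2*G) (s(G) = (G + G²)/((2*G)) = (G + G²)*(1/(2*G)) = (G + G²)/(2*G))
B = 254 (B = -2 + (76 + 18*10) = -2 + (76 + 180) = -2 + 256 = 254)
B + s(M(p)) = 254 + (½ + (½)*(-5/2)) = 254 + (½ - 5/4) = 254 - ¾ = 1013/4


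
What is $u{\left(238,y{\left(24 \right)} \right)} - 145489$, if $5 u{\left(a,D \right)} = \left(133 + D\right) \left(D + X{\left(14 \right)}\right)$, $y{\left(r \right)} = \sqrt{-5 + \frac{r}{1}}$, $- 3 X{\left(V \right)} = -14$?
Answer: $- \frac{2180416}{15} + \frac{413 \sqrt{19}}{15} \approx -1.4524 \cdot 10^{5}$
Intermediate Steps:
$X{\left(V \right)} = \frac{14}{3}$ ($X{\left(V \right)} = \left(- \frac{1}{3}\right) \left(-14\right) = \frac{14}{3}$)
$y{\left(r \right)} = \sqrt{-5 + r}$ ($y{\left(r \right)} = \sqrt{-5 + r 1} = \sqrt{-5 + r}$)
$u{\left(a,D \right)} = \frac{\left(133 + D\right) \left(\frac{14}{3} + D\right)}{5}$ ($u{\left(a,D \right)} = \frac{\left(133 + D\right) \left(D + \frac{14}{3}\right)}{5} = \frac{\left(133 + D\right) \left(\frac{14}{3} + D\right)}{5}$)
$u{\left(238,y{\left(24 \right)} \right)} - 145489 = \left(\frac{1862}{15} + \frac{\left(\sqrt{-5 + 24}\right)^{2}}{5} + \frac{413 \sqrt{-5 + 24}}{15}\right) - 145489 = \left(\frac{1862}{15} + \frac{\left(\sqrt{19}\right)^{2}}{5} + \frac{413 \sqrt{19}}{15}\right) - 145489 = \left(\frac{1862}{15} + \frac{1}{5} \cdot 19 + \frac{413 \sqrt{19}}{15}\right) - 145489 = \left(\frac{1862}{15} + \frac{19}{5} + \frac{413 \sqrt{19}}{15}\right) - 145489 = \left(\frac{1919}{15} + \frac{413 \sqrt{19}}{15}\right) - 145489 = - \frac{2180416}{15} + \frac{413 \sqrt{19}}{15}$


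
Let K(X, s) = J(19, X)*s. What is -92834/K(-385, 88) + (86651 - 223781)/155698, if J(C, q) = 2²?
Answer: -3625584473/13701424 ≈ -264.61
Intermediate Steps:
J(C, q) = 4
K(X, s) = 4*s
-92834/K(-385, 88) + (86651 - 223781)/155698 = -92834/(4*88) + (86651 - 223781)/155698 = -92834/352 - 137130*1/155698 = -92834*1/352 - 68565/77849 = -46417/176 - 68565/77849 = -3625584473/13701424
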